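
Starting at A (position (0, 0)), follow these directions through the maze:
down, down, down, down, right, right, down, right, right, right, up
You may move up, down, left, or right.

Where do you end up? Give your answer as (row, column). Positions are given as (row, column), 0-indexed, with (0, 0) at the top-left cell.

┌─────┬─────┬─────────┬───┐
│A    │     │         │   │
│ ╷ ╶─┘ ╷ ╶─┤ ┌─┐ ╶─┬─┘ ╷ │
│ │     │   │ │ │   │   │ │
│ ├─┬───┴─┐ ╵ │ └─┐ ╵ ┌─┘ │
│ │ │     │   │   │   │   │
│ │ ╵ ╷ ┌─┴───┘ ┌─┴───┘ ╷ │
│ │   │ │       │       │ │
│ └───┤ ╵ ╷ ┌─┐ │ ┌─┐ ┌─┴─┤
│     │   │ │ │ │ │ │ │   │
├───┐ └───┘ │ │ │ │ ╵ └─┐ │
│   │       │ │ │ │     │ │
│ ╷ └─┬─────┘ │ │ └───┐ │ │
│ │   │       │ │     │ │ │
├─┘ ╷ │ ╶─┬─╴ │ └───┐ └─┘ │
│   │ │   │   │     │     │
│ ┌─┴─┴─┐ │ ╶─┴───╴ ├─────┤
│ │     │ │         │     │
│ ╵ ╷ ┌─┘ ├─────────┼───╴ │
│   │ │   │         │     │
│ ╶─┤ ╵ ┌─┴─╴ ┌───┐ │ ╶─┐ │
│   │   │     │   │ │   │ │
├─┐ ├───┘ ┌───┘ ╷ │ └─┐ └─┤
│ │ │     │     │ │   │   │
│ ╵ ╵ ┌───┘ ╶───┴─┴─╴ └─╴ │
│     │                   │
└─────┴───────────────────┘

Following directions step by step:
Start: (0, 0)
  down: (0, 0) → (1, 0)
  down: (1, 0) → (2, 0)
  down: (2, 0) → (3, 0)
  down: (3, 0) → (4, 0)
  right: (4, 0) → (4, 1)
  right: (4, 1) → (4, 2)
  down: (4, 2) → (5, 2)
  right: (5, 2) → (5, 3)
  right: (5, 3) → (5, 4)
  right: (5, 4) → (5, 5)
  up: (5, 5) → (4, 5)
Final position: (4, 5)

Path taken:

┌─────┬─────┬─────────┬───┐
│A    │     │         │   │
│ ╷ ╶─┘ ╷ ╶─┤ ┌─┐ ╶─┬─┘ ╷ │
│↓│     │   │ │ │   │   │ │
│ ├─┬───┴─┐ ╵ │ └─┐ ╵ ┌─┘ │
│↓│ │     │   │   │   │   │
│ │ ╵ ╷ ┌─┴───┘ ┌─┴───┘ ╷ │
│↓│   │ │       │       │ │
│ └───┤ ╵ ╷ ┌─┐ │ ┌─┐ ┌─┴─┤
│↳ → ↓│   │B│ │ │ │ │ │   │
├───┐ └───┘ │ │ │ │ ╵ └─┐ │
│   │↳ → → ↑│ │ │ │     │ │
│ ╷ └─┬─────┘ │ │ └───┐ │ │
│ │   │       │ │     │ │ │
├─┘ ╷ │ ╶─┬─╴ │ └───┐ └─┘ │
│   │ │   │   │     │     │
│ ┌─┴─┴─┐ │ ╶─┴───╴ ├─────┤
│ │     │ │         │     │
│ ╵ ╷ ┌─┘ ├─────────┼───╴ │
│   │ │   │         │     │
│ ╶─┤ ╵ ┌─┴─╴ ┌───┐ │ ╶─┐ │
│   │   │     │   │ │   │ │
├─┐ ├───┘ ┌───┘ ╷ │ └─┐ └─┤
│ │ │     │     │ │   │   │
│ ╵ ╵ ┌───┘ ╶───┴─┴─╴ └─╴ │
│     │                   │
└─────┴───────────────────┘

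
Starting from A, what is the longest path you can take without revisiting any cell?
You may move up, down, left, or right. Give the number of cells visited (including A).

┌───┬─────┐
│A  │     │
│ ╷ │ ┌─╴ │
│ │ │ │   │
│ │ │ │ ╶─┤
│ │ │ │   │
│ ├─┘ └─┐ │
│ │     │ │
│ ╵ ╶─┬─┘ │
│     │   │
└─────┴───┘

Finding longest simple path using DFS:
Start: (0, 0)
Longest path visits 20 cells
Path: A → down → down → down → down → right → up → right → up → up → up → right → right → down → left → down → right → down → down → left

Solution:

┌───┬─────┐
│A  │↱ → ↓│
│ ╷ │ ┌─╴ │
│↓│ │↑│↓ ↲│
│ │ │ │ ╶─┤
│↓│ │↑│↳ ↓│
│ ├─┘ └─┐ │
│↓│↱ ↑  │↓│
│ ╵ ╶─┬─┘ │
│↳ ↑  │B ↲│
└─────┴───┘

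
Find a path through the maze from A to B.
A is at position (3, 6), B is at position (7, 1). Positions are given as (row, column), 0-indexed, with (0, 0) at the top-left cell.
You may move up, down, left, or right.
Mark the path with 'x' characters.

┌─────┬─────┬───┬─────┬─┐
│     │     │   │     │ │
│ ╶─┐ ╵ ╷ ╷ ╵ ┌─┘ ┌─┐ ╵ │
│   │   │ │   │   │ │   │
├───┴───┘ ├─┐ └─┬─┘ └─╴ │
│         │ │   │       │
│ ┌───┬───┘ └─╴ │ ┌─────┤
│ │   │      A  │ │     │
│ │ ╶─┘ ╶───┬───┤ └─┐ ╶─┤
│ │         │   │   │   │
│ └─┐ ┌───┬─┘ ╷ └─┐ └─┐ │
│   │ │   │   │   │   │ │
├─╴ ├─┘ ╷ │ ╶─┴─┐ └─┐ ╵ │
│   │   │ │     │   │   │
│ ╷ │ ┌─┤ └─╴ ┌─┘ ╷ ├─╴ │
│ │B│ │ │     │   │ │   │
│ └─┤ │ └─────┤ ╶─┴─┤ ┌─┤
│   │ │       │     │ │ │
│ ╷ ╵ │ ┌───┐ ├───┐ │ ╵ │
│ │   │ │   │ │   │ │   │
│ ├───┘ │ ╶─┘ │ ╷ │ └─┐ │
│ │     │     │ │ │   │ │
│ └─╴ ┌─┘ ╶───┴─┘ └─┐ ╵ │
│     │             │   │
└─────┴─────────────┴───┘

Finding the shortest path from (3, 6) to (7, 1):
Path length: 19 steps
Directions: right → up → left → up → left → up → left → down → down → left → left → left → left → down → down → down → right → down → down

Solution:

┌─────┬─────┬───┬─────┬─┐
│     │  x x│   │     │ │
│ ╶─┐ ╵ ╷ ╷ ╵ ┌─┘ ┌─┐ ╵ │
│   │   │x│x x│   │ │   │
├───┴───┘ ├─┐ └─┬─┘ └─╴ │
│x x x x x│ │x x│       │
│ ┌───┬───┘ └─╴ │ ┌─────┤
│x│   │      A x│ │     │
│ │ ╶─┘ ╶───┬───┤ └─┐ ╶─┤
│x│         │   │   │   │
│ └─┐ ┌───┬─┘ ╷ └─┐ └─┐ │
│x x│ │   │   │   │   │ │
├─╴ ├─┘ ╷ │ ╶─┴─┐ └─┐ ╵ │
│  x│   │ │     │   │   │
│ ╷ │ ┌─┤ └─╴ ┌─┘ ╷ ├─╴ │
│ │B│ │ │     │   │ │   │
│ └─┤ │ └─────┤ ╶─┴─┤ ┌─┤
│   │ │       │     │ │ │
│ ╷ ╵ │ ┌───┐ ├───┐ │ ╵ │
│ │   │ │   │ │   │ │   │
│ ├───┘ │ ╶─┘ │ ╷ │ └─┐ │
│ │     │     │ │ │   │ │
│ └─╴ ┌─┘ ╶───┴─┘ └─┐ ╵ │
│     │             │   │
└─────┴─────────────┴───┘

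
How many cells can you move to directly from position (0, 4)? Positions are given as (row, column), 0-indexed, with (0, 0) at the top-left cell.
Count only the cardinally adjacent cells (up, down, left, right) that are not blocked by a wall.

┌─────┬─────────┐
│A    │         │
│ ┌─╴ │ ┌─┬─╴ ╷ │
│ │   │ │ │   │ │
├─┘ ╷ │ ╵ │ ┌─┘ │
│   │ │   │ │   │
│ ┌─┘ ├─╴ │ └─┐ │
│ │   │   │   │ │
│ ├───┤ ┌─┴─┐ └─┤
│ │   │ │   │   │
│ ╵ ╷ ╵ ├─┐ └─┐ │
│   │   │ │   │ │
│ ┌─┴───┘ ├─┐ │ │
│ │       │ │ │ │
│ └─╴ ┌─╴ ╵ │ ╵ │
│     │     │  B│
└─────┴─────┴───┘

Checking passable neighbors of (0, 4):
Neighbors: (0, 3), (0, 5)
Count: 2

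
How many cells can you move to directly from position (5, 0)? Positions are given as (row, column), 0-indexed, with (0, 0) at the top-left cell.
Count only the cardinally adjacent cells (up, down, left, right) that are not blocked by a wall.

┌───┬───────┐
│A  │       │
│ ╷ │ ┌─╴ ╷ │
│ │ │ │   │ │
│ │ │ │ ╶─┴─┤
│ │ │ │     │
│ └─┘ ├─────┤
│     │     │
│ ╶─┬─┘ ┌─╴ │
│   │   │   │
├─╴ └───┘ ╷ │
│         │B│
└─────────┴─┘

Checking passable neighbors of (5, 0):
Neighbors: (5, 1)
Count: 1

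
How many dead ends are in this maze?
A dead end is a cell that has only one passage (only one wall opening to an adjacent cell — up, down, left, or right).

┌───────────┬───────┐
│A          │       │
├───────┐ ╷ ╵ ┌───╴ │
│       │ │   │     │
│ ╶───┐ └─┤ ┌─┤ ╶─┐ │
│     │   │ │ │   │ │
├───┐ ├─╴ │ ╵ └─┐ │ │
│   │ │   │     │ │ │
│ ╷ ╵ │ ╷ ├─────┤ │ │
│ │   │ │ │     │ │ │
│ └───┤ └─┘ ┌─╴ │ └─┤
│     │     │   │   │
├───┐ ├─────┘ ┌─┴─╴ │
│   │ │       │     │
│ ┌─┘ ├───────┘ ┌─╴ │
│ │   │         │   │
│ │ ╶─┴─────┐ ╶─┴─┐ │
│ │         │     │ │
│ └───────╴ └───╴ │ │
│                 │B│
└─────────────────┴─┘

Checking each cell for number of passages:

Dead ends found at positions:
  (0, 0)
  (1, 4)
  (2, 6)
  (3, 7)
  (4, 4)
  (4, 9)
  (6, 1)
  (6, 3)
  (7, 3)
  (7, 8)
  (9, 9)
Total dead ends: 11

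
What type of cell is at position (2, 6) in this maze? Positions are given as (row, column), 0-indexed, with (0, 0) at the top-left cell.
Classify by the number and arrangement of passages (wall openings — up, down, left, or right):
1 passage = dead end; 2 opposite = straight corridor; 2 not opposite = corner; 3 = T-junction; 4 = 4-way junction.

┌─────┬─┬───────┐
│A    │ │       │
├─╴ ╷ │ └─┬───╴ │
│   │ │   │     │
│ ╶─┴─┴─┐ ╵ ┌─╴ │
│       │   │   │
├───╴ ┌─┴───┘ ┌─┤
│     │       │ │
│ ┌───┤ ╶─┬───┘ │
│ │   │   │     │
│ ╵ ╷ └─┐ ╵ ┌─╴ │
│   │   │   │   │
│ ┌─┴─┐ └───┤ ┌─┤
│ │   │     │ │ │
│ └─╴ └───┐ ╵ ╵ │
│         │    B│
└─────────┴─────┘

Checking cell at (2, 6):
Number of passages: 2
Cell type: corner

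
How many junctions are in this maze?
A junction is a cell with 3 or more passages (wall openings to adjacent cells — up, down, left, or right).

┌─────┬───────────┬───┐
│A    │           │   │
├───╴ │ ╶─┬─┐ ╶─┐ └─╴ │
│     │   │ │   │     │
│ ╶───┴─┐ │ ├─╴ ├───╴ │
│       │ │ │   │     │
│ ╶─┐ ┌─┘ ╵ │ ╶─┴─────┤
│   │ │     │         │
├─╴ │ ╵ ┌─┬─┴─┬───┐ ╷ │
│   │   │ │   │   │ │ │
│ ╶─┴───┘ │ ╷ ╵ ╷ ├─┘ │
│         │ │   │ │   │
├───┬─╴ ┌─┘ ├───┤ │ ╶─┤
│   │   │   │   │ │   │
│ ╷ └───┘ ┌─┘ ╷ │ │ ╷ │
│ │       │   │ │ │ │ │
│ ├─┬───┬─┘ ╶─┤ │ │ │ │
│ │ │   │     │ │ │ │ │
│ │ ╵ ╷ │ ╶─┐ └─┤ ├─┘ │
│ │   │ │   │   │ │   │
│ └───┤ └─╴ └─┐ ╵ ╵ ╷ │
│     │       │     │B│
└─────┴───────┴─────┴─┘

Checking each cell for number of passages:

Junctions found (3+ passages):
  (0, 6): 3 passages
  (1, 10): 3 passages
  (2, 0): 3 passages
  (2, 2): 3 passages
  (3, 4): 3 passages
  (3, 9): 3 passages
  (5, 3): 3 passages
  (6, 9): 3 passages
  (8, 5): 3 passages
  (9, 10): 3 passages
  (10, 5): 3 passages
  (10, 8): 3 passages
Total junctions: 12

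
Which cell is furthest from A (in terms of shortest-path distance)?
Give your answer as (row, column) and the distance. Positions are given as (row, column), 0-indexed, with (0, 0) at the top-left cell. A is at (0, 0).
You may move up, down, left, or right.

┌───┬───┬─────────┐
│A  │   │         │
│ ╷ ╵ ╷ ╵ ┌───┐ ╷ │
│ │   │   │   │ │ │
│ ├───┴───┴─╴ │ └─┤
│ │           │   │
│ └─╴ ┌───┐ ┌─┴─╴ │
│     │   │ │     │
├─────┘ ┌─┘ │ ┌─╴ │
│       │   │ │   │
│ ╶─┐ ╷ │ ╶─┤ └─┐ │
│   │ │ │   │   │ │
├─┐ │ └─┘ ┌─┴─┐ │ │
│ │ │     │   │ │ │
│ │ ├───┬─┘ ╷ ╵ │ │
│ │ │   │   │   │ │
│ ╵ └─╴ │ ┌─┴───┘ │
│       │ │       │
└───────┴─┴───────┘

Computing BFS distances from A to all cells:
Furthest cell: (7, 2)
Distance: 29 steps

Path from A to the furthest cell:

┌───┬───┬─────────┐
│A  │   │         │
│ ╷ ╵ ╷ ╵ ┌───┐ ╷ │
│↓│   │   │   │ │ │
│ ├───┴───┴─╴ │ └─┤
│↓│  ↱ → → ↓  │   │
│ └─╴ ┌───┐ ┌─┴─╴ │
│↳ → ↑│   │↓│     │
├─────┘ ┌─┘ │ ┌─╴ │
│↓ ← ↰  │↓ ↲│ │   │
│ ╶─┐ ╷ │ ╶─┤ └─┐ │
│↳ ↓│↑│ │↓  │   │ │
├─┐ │ └─┘ ┌─┴─┐ │ │
│ │↓│↑ ← ↲│   │ │ │
│ │ ├───┬─┘ ╷ ╵ │ │
│ │↓│B ↰│   │   │ │
│ ╵ └─╴ │ ┌─┴───┘ │
│  ↳ → ↑│ │       │
└───────┴─┴───────┘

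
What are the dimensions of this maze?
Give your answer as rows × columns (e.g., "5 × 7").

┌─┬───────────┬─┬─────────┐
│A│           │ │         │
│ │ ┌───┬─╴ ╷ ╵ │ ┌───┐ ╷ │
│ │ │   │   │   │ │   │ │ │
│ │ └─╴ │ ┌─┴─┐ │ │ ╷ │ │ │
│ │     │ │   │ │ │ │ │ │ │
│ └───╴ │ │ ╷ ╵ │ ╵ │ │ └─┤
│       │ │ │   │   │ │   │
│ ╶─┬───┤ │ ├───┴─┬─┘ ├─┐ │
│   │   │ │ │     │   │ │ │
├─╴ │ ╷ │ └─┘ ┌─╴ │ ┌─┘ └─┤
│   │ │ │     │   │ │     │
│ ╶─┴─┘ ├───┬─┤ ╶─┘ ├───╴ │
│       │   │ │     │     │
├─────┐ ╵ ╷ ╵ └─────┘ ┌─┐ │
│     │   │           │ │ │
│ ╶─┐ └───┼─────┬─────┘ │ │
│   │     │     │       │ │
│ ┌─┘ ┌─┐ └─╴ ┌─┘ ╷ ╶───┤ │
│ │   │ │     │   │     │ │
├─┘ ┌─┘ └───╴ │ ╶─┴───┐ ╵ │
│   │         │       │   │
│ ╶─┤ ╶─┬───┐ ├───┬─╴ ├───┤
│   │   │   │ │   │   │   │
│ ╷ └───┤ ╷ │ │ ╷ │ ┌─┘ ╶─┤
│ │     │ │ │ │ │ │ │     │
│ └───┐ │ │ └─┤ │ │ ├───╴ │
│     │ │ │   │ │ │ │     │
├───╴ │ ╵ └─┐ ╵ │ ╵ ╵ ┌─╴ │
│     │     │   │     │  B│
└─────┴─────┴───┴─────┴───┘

Counting the maze dimensions:
Rows (vertical): 15
Columns (horizontal): 13
Dimensions: 15 × 13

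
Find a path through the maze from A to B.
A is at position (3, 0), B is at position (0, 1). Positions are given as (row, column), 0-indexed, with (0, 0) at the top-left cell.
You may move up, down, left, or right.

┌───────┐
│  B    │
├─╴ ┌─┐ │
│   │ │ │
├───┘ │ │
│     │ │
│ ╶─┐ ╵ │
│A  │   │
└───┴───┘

Finding the shortest path from (3, 0) to (0, 1):
Path length: 10 steps
Directions: up → right → right → down → right → up → up → up → left → left

Solution:

┌───────┐
│  B ← ↰│
├─╴ ┌─┐ │
│   │ │↑│
├───┘ │ │
│↱ → ↓│↑│
│ ╶─┐ ╵ │
│A  │↳ ↑│
└───┴───┘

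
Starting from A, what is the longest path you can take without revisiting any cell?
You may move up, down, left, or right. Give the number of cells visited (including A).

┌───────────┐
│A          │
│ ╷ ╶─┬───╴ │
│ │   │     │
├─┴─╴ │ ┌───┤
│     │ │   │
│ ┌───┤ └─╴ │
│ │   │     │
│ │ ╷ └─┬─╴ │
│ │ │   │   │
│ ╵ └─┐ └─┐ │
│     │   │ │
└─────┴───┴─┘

Finding longest simple path using DFS:
Start: (0, 0)
Longest path visits 18 cells
Path: A → right → down → right → down → left → left → down → down → down → right → up → up → right → down → right → down → right

Solution:

┌───────────┐
│A ↓        │
│ ╷ ╶─┬───╴ │
│ │↳ ↓│     │
├─┴─╴ │ ┌───┤
│↓ ← ↲│ │   │
│ ┌───┤ └─╴ │
│↓│↱ ↓│     │
│ │ ╷ └─┬─╴ │
│↓│↑│↳ ↓│   │
│ ╵ └─┐ └─┐ │
│↳ ↑  │↳ B│ │
└─────┴───┴─┘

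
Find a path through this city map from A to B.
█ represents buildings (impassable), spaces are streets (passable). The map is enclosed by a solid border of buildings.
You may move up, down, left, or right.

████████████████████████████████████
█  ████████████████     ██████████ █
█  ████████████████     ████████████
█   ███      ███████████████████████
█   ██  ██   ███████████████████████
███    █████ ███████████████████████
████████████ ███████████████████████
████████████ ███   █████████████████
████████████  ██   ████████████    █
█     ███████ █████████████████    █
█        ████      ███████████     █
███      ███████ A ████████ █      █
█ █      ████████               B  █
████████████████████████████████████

Finding the shortest path from A to B:
Movement: cardinal only
Path length: 16 steps
Directions: down → right → right → right → right → right → right → right → right → right → right → right → right → right → right → right

Solution:

████████████████████████████████████
█  ████████████████     ██████████ █
█  ████████████████     ████████████
█   ███      ███████████████████████
█   ██  ██   ███████████████████████
███    █████ ███████████████████████
████████████ ███████████████████████
████████████ ███   █████████████████
████████████  ██   ████████████    █
█     ███████ █████████████████    █
█        ████      ███████████     █
███      ███████ A ████████ █      █
█ █      ████████↳→→→→→→→→→→→→→→B  █
████████████████████████████████████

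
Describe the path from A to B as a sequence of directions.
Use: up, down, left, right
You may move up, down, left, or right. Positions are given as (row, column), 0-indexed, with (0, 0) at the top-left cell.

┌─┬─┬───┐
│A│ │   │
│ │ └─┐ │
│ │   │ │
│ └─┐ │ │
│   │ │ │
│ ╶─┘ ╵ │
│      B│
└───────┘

Finding the path and converting it to directions:
Path through cells: (0,0) → (1,0) → (2,0) → (3,0) → (3,1) → (3,2) → (3,3)
Directions: down, down, down, right, right, right

Solution:

┌─┬─┬───┐
│A│ │   │
│ │ └─┐ │
│↓│   │ │
│ └─┐ │ │
│↓  │ │ │
│ ╶─┘ ╵ │
│↳ → → B│
└───────┘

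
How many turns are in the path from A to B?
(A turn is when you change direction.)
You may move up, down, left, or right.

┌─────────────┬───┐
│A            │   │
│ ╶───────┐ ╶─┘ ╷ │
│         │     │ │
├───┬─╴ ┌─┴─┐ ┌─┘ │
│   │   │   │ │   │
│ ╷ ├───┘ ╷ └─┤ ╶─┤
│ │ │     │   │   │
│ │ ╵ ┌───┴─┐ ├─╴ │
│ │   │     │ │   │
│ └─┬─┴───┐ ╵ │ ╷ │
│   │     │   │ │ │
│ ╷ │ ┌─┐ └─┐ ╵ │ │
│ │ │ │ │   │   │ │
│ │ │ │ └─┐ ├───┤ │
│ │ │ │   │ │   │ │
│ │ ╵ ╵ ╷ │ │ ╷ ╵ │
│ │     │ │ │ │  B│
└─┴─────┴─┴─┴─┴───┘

Directions: right, right, right, right, right, down, right, right, up, right, down, down, left, down, right, down, down, down, down, down
Number of turns: 9

Solution:

┌─────────────┬───┐
│A → → → → ↓  │↱ ↓│
│ ╶───────┐ ╶─┘ ╷ │
│         │↳ → ↑│↓│
├───┬─╴ ┌─┴─┐ ┌─┘ │
│   │   │   │ │↓ ↲│
│ ╷ ├───┘ ╷ └─┤ ╶─┤
│ │ │     │   │↳ ↓│
│ │ ╵ ┌───┴─┐ ├─╴ │
│ │   │     │ │  ↓│
│ └─┬─┴───┐ ╵ │ ╷ │
│   │     │   │ │↓│
│ ╷ │ ┌─┐ └─┐ ╵ │ │
│ │ │ │ │   │   │↓│
│ │ │ │ └─┐ ├───┤ │
│ │ │ │   │ │   │↓│
│ │ ╵ ╵ ╷ │ │ ╷ ╵ │
│ │     │ │ │ │  B│
└─┴─────┴─┴─┴─┴───┘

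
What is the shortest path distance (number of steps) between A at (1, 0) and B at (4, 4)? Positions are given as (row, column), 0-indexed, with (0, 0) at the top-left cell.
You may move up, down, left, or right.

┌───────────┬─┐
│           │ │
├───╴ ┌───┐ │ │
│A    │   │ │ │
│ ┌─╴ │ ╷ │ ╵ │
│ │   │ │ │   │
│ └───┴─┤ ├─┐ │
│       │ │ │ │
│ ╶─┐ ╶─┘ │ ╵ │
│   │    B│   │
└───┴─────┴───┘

Finding path from (1, 0) to (4, 4):
Path: (1,0) → (2,0) → (3,0) → (3,1) → (3,2) → (4,2) → (4,3) → (4,4)
Distance: 7 steps

Solution:

┌───────────┬─┐
│           │ │
├───╴ ┌───┐ │ │
│A    │   │ │ │
│ ┌─╴ │ ╷ │ ╵ │
│↓│   │ │ │   │
│ └───┴─┤ ├─┐ │
│↳ → ↓  │ │ │ │
│ ╶─┐ ╶─┘ │ ╵ │
│   │↳ → B│   │
└───┴─────┴───┘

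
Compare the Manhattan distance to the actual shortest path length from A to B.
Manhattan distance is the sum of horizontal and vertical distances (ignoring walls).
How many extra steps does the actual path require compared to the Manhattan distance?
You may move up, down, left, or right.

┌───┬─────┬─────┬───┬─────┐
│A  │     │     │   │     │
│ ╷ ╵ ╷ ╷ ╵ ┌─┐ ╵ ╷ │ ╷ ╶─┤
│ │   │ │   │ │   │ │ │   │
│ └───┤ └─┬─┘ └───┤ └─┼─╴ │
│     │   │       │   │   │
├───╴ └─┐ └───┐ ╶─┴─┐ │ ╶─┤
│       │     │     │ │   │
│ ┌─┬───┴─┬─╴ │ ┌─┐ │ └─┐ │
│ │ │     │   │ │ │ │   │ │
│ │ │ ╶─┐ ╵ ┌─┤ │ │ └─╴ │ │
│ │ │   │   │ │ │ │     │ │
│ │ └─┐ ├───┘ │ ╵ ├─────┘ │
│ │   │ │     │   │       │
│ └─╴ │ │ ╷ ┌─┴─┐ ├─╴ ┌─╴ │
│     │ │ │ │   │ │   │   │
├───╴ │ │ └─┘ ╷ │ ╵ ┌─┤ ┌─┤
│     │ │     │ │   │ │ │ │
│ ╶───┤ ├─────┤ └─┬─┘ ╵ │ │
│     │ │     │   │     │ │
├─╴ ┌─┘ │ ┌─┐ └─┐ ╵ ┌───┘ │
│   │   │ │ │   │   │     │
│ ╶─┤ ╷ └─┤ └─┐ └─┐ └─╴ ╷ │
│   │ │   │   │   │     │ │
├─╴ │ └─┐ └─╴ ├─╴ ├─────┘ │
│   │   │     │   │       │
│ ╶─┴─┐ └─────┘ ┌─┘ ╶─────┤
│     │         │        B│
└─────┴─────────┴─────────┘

Manhattan distance: |13 - 0| + |12 - 0| = 25
Actual path length: 61
Extra steps: 61 - 25 = 36

Solution:

┌───┬─────┬─────┬───┬─────┐
│A ↓│↱ → ↓│↱ → ↓│↱ ↓│     │
│ ╷ ╵ ╷ ╷ ╵ ┌─┐ ╵ ╷ │ ╷ ╶─┤
│ │↳ ↑│ │↳ ↑│ │↳ ↑│↓│ │   │
│ └───┤ └─┬─┘ └───┤ └─┼─╴ │
│     │   │       │↳ ↓│   │
├───╴ └─┐ └───┐ ╶─┴─┐ │ ╶─┤
│       │     │↓ ← ↰│↓│   │
│ ┌─┬───┴─┬─╴ │ ┌─┐ │ └─┐ │
│ │ │     │   │↓│ │↑│↳ ↓│ │
│ │ │ ╶─┐ ╵ ┌─┤ │ │ └─╴ │ │
│ │ │   │   │ │↓│ │↑ ← ↲│ │
│ │ └─┐ ├───┘ │ ╵ ├─────┘ │
│ │   │ │     │↳ ↓│  ↱ → ↓│
│ └─╴ │ │ ╷ ┌─┴─┐ ├─╴ ┌─╴ │
│     │ │ │ │   │↓│↱ ↑│↓ ↲│
├───╴ │ │ └─┘ ╷ │ ╵ ┌─┤ ┌─┤
│     │ │     │ │↳ ↑│ │↓│ │
│ ╶───┤ ├─────┤ └─┬─┘ ╵ │ │
│     │ │     │   │↓ ← ↲│ │
├─╴ ┌─┘ │ ┌─┐ └─┐ ╵ ┌───┘ │
│   │   │ │ │   │  ↓│  ↱ ↓│
│ ╶─┤ ╷ └─┤ └─┐ └─┐ └─╴ ╷ │
│   │ │   │   │   │↳ → ↑│↓│
├─╴ │ └─┐ └─╴ ├─╴ ├─────┘ │
│   │   │     │   │↓ ← ← ↲│
│ ╶─┴─┐ └─────┘ ┌─┘ ╶─────┤
│     │         │  ↳ → → B│
└─────┴─────────┴─────────┘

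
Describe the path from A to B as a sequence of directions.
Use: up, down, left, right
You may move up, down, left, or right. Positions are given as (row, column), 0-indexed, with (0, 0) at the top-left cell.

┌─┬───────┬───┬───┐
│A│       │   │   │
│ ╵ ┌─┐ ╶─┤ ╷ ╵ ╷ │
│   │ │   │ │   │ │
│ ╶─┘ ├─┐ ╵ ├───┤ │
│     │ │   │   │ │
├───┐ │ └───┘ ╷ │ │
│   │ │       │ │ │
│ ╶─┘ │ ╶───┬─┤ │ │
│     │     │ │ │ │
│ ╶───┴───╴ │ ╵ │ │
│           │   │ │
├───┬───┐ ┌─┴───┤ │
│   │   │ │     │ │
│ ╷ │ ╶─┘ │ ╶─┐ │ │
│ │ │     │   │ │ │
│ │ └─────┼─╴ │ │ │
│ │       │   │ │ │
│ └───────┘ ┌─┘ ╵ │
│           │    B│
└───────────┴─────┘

Finding the path and converting it to directions:
Path through cells: (0,0) → (1,0) → (1,1) → (0,1) → (0,2) → (0,3) → (1,3) → (1,4) → (2,4) → (2,5) → (1,5) → (0,5) → (0,6) → (1,6) → (1,7) → (0,7) → (0,8) → (1,8) → (2,8) → (3,8) → (4,8) → (5,8) → (6,8) → (7,8) → (8,8) → (9,8)
Directions: down, right, up, right, right, down, right, down, right, up, up, right, down, right, up, right, down, down, down, down, down, down, down, down, down

Solution:

┌─┬───────┬───┬───┐
│A│↱ → ↓  │↱ ↓│↱ ↓│
│ ╵ ┌─┐ ╶─┤ ╷ ╵ ╷ │
│↳ ↑│ │↳ ↓│↑│↳ ↑│↓│
│ ╶─┘ ├─┐ ╵ ├───┤ │
│     │ │↳ ↑│   │↓│
├───┐ │ └───┘ ╷ │ │
│   │ │       │ │↓│
│ ╶─┘ │ ╶───┬─┤ │ │
│     │     │ │ │↓│
│ ╶───┴───╴ │ ╵ │ │
│           │   │↓│
├───┬───┐ ┌─┴───┤ │
│   │   │ │     │↓│
│ ╷ │ ╶─┘ │ ╶─┐ │ │
│ │ │     │   │ │↓│
│ │ └─────┼─╴ │ │ │
│ │       │   │ │↓│
│ └───────┘ ┌─┘ ╵ │
│           │    B│
└───────────┴─────┘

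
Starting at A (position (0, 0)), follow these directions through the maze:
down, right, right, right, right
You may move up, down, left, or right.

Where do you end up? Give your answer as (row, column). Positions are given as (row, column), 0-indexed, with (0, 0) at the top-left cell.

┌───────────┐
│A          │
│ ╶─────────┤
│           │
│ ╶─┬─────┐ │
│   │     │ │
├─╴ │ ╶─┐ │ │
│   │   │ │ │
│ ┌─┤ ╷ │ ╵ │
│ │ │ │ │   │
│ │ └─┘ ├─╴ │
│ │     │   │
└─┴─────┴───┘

Following directions step by step:
Start: (0, 0)
  down: (0, 0) → (1, 0)
  right: (1, 0) → (1, 1)
  right: (1, 1) → (1, 2)
  right: (1, 2) → (1, 3)
  right: (1, 3) → (1, 4)
Final position: (1, 4)

Path taken:

┌───────────┐
│A          │
│ ╶─────────┤
│↳ → → → B  │
│ ╶─┬─────┐ │
│   │     │ │
├─╴ │ ╶─┐ │ │
│   │   │ │ │
│ ┌─┤ ╷ │ ╵ │
│ │ │ │ │   │
│ │ └─┘ ├─╴ │
│ │     │   │
└─┴─────┴───┘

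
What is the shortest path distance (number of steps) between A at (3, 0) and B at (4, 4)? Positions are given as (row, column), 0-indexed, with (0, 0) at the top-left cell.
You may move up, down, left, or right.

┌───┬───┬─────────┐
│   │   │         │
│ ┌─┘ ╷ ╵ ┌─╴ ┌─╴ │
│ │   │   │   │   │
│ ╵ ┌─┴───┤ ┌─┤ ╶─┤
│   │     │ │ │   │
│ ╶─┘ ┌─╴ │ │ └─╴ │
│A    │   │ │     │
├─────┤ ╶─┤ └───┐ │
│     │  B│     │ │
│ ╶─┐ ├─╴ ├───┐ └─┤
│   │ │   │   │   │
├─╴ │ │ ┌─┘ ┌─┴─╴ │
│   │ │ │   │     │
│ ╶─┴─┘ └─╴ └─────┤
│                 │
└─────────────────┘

Finding path from (3, 0) to (4, 4):
Path: (3,0) → (3,1) → (3,2) → (2,2) → (2,3) → (2,4) → (3,4) → (3,3) → (4,3) → (4,4)
Distance: 9 steps

Solution:

┌───┬───┬─────────┐
│   │   │         │
│ ┌─┘ ╷ ╵ ┌─╴ ┌─╴ │
│ │   │   │   │   │
│ ╵ ┌─┴───┤ ┌─┤ ╶─┤
│   │↱ → ↓│ │ │   │
│ ╶─┘ ┌─╴ │ │ └─╴ │
│A → ↑│↓ ↲│ │     │
├─────┤ ╶─┤ └───┐ │
│     │↳ B│     │ │
│ ╶─┐ ├─╴ ├───┐ └─┤
│   │ │   │   │   │
├─╴ │ │ ┌─┘ ┌─┴─╴ │
│   │ │ │   │     │
│ ╶─┴─┘ └─╴ └─────┤
│                 │
└─────────────────┘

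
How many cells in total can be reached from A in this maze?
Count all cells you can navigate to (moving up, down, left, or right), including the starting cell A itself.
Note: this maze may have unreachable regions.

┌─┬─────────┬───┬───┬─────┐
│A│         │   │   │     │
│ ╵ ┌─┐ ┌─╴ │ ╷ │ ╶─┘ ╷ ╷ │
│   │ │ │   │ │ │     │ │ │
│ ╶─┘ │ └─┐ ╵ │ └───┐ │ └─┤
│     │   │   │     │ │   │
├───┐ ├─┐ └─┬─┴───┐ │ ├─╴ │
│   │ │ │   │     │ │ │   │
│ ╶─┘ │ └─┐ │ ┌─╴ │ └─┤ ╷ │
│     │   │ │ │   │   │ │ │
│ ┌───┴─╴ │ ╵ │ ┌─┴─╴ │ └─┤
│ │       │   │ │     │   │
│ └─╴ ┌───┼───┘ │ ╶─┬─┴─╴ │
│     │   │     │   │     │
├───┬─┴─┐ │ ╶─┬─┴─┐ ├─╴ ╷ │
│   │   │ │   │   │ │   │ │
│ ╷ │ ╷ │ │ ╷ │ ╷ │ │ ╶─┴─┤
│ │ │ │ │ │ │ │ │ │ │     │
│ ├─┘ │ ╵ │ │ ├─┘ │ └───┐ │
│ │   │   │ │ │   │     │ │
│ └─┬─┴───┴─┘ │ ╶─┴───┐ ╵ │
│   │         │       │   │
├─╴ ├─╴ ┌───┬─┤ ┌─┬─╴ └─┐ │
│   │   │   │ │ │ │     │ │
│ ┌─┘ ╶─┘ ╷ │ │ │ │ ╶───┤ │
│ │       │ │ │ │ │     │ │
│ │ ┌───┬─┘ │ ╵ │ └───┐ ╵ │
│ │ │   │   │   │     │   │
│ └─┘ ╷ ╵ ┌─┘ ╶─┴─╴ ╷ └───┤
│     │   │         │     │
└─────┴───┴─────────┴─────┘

Using BFS/flood-fill to find all reachable cells from A:
Maze size: 15 × 13 = 195 total cells
12 cell(s) are walled off and cannot be reached from A.
Reachable cells: 183

Reachable region (· marks reachable cells):

┌─┬─────────┬───┬───┬─────┐
│A│· · · · ·│· ·│· ·│· · ·│
│ ╵ ┌─┐ ┌─╴ │ ╷ │ ╶─┘ ╷ ╷ │
│· ·│·│·│· ·│·│·│· · ·│·│·│
│ ╶─┘ │ └─┐ ╵ │ └───┐ │ └─┤
│· · ·│· ·│· ·│· · ·│·│· ·│
├───┐ ├─┐ └─┬─┴───┐ │ ├─╴ │
│· ·│·│·│· ·│· · ·│·│·│· ·│
│ ╶─┘ │ └─┐ │ ┌─╴ │ └─┤ ╷ │
│· · ·│· ·│·│·│· ·│· ·│·│·│
│ ┌───┴─╴ │ ╵ │ ┌─┴─╴ │ └─┤
│·│· · · ·│· ·│·│· · ·│· ·│
│ └─╴ ┌───┼───┘ │ ╶─┬─┴─╴ │
│· · ·│   │· · ·│· ·│· · ·│
├───┬─┴─┐ │ ╶─┬─┴─┐ ├─╴ ╷ │
│· ·│   │ │· ·│· ·│·│· ·│·│
│ ╷ │ ╷ │ │ ╷ │ ╷ │ │ ╶─┴─┤
│·│·│ │ │ │·│·│·│·│·│· · ·│
│ ├─┘ │ ╵ │ │ ├─┘ │ └───┐ │
│·│   │   │·│·│· ·│· · ·│·│
│ └─┬─┴───┴─┘ │ ╶─┴───┐ ╵ │
│· ·│· · · · ·│· · · ·│· ·│
├─╴ ├─╴ ┌───┬─┤ ┌─┬─╴ └─┐ │
│· ·│· ·│· ·│·│·│·│· · ·│·│
│ ┌─┘ ╶─┘ ╷ │ │ │ │ ╶───┤ │
│·│· · · ·│·│·│·│·│· · ·│·│
│ │ ┌───┬─┘ │ ╵ │ └───┐ ╵ │
│·│·│· ·│· ·│· ·│· · ·│· ·│
│ └─┘ ╷ ╵ ┌─┘ ╶─┴─╴ ╷ └───┤
│· · ·│· ·│· · · · ·│· · ·│
└─────┴───┴─────────┴─────┘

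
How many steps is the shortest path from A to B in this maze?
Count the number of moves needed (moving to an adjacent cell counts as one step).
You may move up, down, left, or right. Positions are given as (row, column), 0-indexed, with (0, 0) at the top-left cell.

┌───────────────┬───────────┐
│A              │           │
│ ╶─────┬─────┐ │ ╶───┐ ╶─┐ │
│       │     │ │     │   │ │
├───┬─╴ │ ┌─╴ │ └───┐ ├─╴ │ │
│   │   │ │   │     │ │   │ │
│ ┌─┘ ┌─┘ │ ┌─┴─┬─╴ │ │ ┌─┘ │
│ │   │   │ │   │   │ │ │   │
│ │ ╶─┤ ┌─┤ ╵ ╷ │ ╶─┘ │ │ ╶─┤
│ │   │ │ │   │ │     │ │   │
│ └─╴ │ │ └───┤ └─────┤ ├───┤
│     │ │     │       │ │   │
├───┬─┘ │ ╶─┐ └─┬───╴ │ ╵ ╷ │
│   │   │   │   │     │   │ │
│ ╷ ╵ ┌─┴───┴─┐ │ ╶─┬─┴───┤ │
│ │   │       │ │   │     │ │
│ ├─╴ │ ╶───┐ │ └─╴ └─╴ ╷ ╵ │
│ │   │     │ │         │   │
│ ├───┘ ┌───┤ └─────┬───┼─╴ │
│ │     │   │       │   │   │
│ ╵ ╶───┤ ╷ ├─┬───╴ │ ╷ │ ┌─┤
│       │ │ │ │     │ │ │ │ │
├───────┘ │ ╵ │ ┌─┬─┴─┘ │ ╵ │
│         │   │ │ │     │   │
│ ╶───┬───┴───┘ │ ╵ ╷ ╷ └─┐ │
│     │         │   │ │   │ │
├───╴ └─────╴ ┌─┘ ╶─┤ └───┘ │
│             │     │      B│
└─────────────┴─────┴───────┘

Using BFS to find shortest path:
Start: (0, 0), End: (13, 13)
Path found:
(0,0) → (0,1) → (0,2) → (0,3) → (0,4) → (0,5) → (0,6) → (0,7) → (1,7) → (2,7) → (2,8) → (2,9) → (3,9) → (3,8) → (4,8) → (4,9) → (4,10) → (3,10) → (2,10) → (1,10) → (1,9) → (1,8) → (0,8) → (0,9) → (0,10) → (0,11) → (1,11) → (1,12) → (2,12) → (2,11) → (3,11) → (4,11) → (5,11) → (6,11) → (6,12) → (5,12) → (5,13) → (6,13) → (7,13) → (8,13) → (9,13) → (9,12) → (10,12) → (11,12) → (11,13) → (12,13) → (13,13)
Number of steps: 46

Solution:

┌───────────────┬───────────┐
│A → → → → → → ↓│↱ → → ↓    │
│ ╶─────┬─────┐ │ ╶───┐ ╶─┐ │
│       │     │↓│↑ ← ↰│↳ ↓│ │
├───┬─╴ │ ┌─╴ │ └───┐ ├─╴ │ │
│   │   │ │   │↳ → ↓│↑│↓ ↲│ │
│ ┌─┘ ┌─┘ │ ┌─┴─┬─╴ │ │ ┌─┘ │
│ │   │   │ │   │↓ ↲│↑│↓│   │
│ │ ╶─┤ ┌─┤ ╵ ╷ │ ╶─┘ │ │ ╶─┤
│ │   │ │ │   │ │↳ → ↑│↓│   │
│ └─╴ │ │ └───┤ └─────┤ ├───┤
│     │ │     │       │↓│↱ ↓│
├───┬─┘ │ ╶─┐ └─┬───╴ │ ╵ ╷ │
│   │   │   │   │     │↳ ↑│↓│
│ ╷ ╵ ┌─┴───┴─┐ │ ╶─┬─┴───┤ │
│ │   │       │ │   │     │↓│
│ ├─╴ │ ╶───┐ │ └─╴ └─╴ ╷ ╵ │
│ │   │     │ │         │  ↓│
│ ├───┘ ┌───┤ └─────┬───┼─╴ │
│ │     │   │       │   │↓ ↲│
│ ╵ ╶───┤ ╷ ├─┬───╴ │ ╷ │ ┌─┤
│       │ │ │ │     │ │ │↓│ │
├───────┘ │ ╵ │ ┌─┬─┴─┘ │ ╵ │
│         │   │ │ │     │↳ ↓│
│ ╶───┬───┴───┘ │ ╵ ╷ ╷ └─┐ │
│     │         │   │ │   │↓│
├───╴ └─────╴ ┌─┘ ╶─┤ └───┘ │
│             │     │      B│
└─────────────┴─────┴───────┘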